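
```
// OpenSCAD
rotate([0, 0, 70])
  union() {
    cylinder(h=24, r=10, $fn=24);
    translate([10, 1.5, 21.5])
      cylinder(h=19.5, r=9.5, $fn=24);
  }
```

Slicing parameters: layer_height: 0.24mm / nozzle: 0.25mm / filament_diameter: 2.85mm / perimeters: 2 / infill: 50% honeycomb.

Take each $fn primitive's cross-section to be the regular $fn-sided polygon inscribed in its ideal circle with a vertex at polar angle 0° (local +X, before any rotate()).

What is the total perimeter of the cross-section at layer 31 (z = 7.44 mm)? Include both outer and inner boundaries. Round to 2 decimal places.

62.65 mm

At z = 7.44 mm: the cylinder: section is a regular 24-gon, circumradius r=10 (perimeter = 2·24·10.000·sin(180°/24) = 62.65 mm); the cylinder at (10, 1.5) is not intersected at this z (z outside [21.5, 41]); Taking the union: only the r=10 cylinder is present, so the union is just that shape — boundary = 62.65 mm; (whole slice rotated 70° about Z — lengths, areas and connectivity unchanged). Overall, the cross-section is a single solid region. Total boundary length (outer) = 62.65 mm.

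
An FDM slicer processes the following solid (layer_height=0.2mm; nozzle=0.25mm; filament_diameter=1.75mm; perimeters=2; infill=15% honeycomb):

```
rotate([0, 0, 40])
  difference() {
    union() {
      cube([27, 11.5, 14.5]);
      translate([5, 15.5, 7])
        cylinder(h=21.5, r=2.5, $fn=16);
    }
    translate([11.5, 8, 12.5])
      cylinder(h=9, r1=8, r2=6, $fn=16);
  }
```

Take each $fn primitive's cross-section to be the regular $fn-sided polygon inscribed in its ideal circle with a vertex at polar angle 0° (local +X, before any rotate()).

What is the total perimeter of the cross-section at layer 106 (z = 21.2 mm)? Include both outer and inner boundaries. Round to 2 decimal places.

At z = 21.2 mm: the cube is not intersected at this z (z outside [0, 14.5]); the r=2.5 cylinder at (5, 15.5) contributes a regular 16-gon of circumradius 2.5 (perimeter = 2·16·2.500·sin(180°/16) = 15.61 mm); Taking the union: only the r=2.5 cylinder at (5, 15.5) is present, so the union is just that shape — boundary = 15.61 mm; the cone at (11.5, 8): at t=0.967 of its height the radius interpolates to r₁+(r₂−r₁)t = 6.067, giving a regular 16-gon of that circumradius (perimeter = 2·16·6.067·sin(180°/16) = 37.87 mm); Subtracting the remaining from the first: starting from the result so far, the cone at (11.5, 8) misses the remaining region (no effect) — boundary = 15.61 mm; (rotated 40° about Z; rotation is an isometry so areas/perimeters/island counts are preserved). Overall, the cross-section is a single solid region. Total boundary length (outer) = 15.61 mm.

15.61 mm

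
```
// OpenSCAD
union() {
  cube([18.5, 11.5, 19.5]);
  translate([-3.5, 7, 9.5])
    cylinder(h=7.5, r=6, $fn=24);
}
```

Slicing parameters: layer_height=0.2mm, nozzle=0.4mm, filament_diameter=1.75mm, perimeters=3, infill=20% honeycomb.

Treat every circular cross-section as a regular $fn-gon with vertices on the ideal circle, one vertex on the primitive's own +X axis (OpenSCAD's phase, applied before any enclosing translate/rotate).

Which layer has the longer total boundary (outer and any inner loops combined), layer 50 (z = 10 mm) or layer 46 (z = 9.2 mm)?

layer 50 (z = 10 mm)

Layer 50 (z = 10): the cube is present — its section is the full 18.5×11.5 rectangle (perimeter 60.00 mm); the r=6 cylinder at (-3.5, 7) gives a regular 24-gon of circumradius 6 (constant along its height) (perimeter = 2·24·6.000·sin(180°/24) = 37.59 mm); Combining (union): the regions partially overlap (shared area 16.61 mm²), so the edge portions inside another operand are dropped and the merged outline is re-measured after clipping — boundary = 77.12 mm. So its perimeter = 77.12 mm. Layer 46 (z = 9.2): the cube (footprint 18.5×11.5) is included at this height (perimeter 60.00 mm); the cylinder at (-3.5, 7) is absent (z outside [9.5, 17]); Merging all regions: only the 18.5×11.5 cube is present, so the union is just that shape — boundary = 60.00 mm. So its perimeter = 60.00 mm. Layer 50 is larger (77.12 vs 60.00 mm).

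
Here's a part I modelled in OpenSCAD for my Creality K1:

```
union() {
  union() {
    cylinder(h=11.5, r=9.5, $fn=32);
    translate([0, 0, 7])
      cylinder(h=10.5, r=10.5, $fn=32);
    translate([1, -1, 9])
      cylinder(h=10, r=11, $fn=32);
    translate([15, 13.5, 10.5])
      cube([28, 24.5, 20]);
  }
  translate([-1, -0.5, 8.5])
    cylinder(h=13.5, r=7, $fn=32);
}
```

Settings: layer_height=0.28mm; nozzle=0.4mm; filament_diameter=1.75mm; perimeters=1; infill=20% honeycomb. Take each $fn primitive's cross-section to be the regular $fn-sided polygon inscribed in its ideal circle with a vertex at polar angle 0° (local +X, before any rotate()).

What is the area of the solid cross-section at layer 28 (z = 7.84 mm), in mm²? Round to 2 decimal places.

344.14 mm²

At z = 7.84 mm: the r=9.5 cylinder contributes a regular 32-gon of circumradius 9.5 (area = (32/2)·9.500²·sin(360°/32) = 281.71 mm²); the cylinder: section is a regular 32-gon, circumradius r=10.5 (area = (32/2)·10.500²·sin(360°/32) = 344.14 mm²); the cylinder at (1, -1) does not reach this height (z outside [9, 19]); the cube at (15, 13.5) is not intersected at this z (z outside [10.5, 30.5]); Merging all regions: the r=9.5 cylinder lies entirely inside the r=10.5 cylinder, so the union is just the r=10.5 cylinder — area = 344.14 mm²; the cylinder at (-1, -0.5) is not intersected at this z (z outside [8.5, 22]); Taking the union: only that combined region is present, so the union is just that shape — area = 344.14 mm². Overall, the cross-section is a single solid region. Net area = 344.14 mm².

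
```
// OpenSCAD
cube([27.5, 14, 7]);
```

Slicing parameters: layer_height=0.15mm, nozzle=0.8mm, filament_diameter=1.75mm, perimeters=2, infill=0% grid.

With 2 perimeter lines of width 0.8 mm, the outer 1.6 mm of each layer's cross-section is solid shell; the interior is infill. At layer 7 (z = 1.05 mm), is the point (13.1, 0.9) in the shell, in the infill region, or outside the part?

shell

At z = 1.05 mm: the 27.5×14 cube contributes its full rectangle. Overall, the cross-section is a single solid region. The nearest boundary edge runs (0.00, 0.00)→(27.50, 0.00); distance from the point to it = 0.90 mm. The point is inside the cross-section, 0.90 mm from the nearest boundary — within the 1.6 mm shell band (2 × 0.8).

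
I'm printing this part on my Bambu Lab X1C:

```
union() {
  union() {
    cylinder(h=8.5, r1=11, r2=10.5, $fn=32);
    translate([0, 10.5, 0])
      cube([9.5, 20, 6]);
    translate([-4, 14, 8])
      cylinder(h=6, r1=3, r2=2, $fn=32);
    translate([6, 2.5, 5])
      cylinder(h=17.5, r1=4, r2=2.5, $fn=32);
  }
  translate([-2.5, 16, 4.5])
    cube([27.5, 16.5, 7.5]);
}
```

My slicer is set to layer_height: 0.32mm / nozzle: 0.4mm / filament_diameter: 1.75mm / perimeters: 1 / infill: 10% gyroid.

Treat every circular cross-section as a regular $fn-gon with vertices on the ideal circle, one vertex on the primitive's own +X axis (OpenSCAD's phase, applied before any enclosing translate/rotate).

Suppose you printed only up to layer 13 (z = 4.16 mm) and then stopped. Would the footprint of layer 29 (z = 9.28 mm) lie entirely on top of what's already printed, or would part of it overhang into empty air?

Compare the two slices. At z = 4.16: the cone contributes a regular 32-gon of circumradius 10.755 (interpolated between r1=11 and r2=10.5 at t=0.489) (area = (32/2)·10.755²·sin(360°/32) = 361.08 mm²); the cube at (0, 10.5) (footprint 9.5×20) is included at this height (area 190.00 mm²); the cone at (-4, 14) is absent (z outside [8, 14]); the cone at (6, 2.5) does not reach this height (z outside [5, 22.5]); Combining (union): the regions partially overlap — summed areas 551.08 mm² minus the doubly-counted overlap 0.32 mm² gives 550.75 mm² — area = 550.75 mm²; the cube at (-2.5, 16) is absent (z outside [4.5, 12]); Merging all regions: only the result so far is present, so the union is just that shape — area = 550.75 mm². At z = 9.28: the cone is not intersected at this z (z outside [0, 8.5]); the cube at (0, 10.5) is absent (z outside [0, 6]); the cone at (-4, 14) contributes a regular 32-gon of circumradius 2.787 (interpolated between r1=3 and r2=2 at t=0.213) (area = (32/2)·2.787²·sin(360°/32) = 24.24 mm²); the cone at (6, 2.5) (r1=4→r2=2.5) has section circumradius 3.633 here — a regular 32-gon (area = (32/2)·3.633²·sin(360°/32) = 41.20 mm²); Taking the union: the 2 present regions are separate (no shared area or edge), so areas and boundary lengths simply add and each stays a separate island — area = 65.44 mm²; the cube at (-2.5, 16) (footprint 27.5×16.5) is included at this height (area 453.75 mm²); Merging all regions: the regions partially overlap — summed areas 519.19 mm² minus the doubly-counted overlap 0.08 mm² gives 519.11 mm² — area = 519.11 mm². Checking containment: at z = 9.28 the cross-section extends beyond the z = 4.16 cross-section by about 340.16 mm².

part overhangs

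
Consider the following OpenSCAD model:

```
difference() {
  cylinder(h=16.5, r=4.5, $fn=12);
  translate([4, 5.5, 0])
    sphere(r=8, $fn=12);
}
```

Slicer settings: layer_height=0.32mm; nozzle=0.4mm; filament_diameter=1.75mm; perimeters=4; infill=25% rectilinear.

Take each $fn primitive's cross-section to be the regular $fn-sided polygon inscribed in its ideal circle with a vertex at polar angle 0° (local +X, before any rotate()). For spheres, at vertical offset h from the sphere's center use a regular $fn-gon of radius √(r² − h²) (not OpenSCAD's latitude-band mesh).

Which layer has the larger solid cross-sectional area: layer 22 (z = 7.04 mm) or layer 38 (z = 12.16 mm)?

layer 38 (z = 12.16 mm)

Layer 22 (z = 7.04): the r=4.5 cylinder contributes a regular 12-gon of circumradius 4.5 (area = (12/2)·4.500²·sin(360°/12) = 60.75 mm²); the sphere at (4, 5.5): section is a regular 12-gon, circumradius = √(r²−h²) = √(8²−7.04²) = 3.800 (area = (12/2)·3.800²·sin(360°/12) = 43.32 mm²); Taking the first minus the rest: starting from the r=4.5 cylinder (60.75 mm²), the r=8 sphere at (4, 5.5) partially overlaps it — only the 3.92 mm² overlap (of its 43.32 mm²) is removed, clipping the outline — area = 56.83 mm². So its area = 56.83 mm². Layer 38 (z = 12.16): the cylinder: section is a regular 12-gon, circumradius r=4.5 (area = (12/2)·4.500²·sin(360°/12) = 60.75 mm²); the sphere at (4, 5.5) does not reach this height (|z−center|=12.160 > r=8); Subtracting the remaining from the first: none of the subtracted shapes is present at this height, so the r=4.5 cylinder is unchanged — area = 60.75 mm². So its area = 60.75 mm². Layer 38 is larger (60.75 vs 56.83 mm²).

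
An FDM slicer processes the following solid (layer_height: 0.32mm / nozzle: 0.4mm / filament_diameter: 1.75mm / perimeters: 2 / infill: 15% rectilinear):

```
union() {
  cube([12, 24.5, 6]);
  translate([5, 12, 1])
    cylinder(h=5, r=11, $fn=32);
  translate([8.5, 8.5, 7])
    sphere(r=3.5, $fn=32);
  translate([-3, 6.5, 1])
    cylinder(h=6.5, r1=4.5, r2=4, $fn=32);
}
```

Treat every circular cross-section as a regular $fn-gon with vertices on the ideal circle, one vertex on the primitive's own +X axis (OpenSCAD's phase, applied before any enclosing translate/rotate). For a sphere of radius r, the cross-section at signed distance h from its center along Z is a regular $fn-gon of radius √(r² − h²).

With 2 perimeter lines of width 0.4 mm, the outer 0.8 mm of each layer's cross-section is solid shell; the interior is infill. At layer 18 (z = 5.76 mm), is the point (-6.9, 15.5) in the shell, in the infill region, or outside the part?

At z = 5.76 mm: the 12×24.5 cube contributes its full rectangle; the r=11 cylinder at (5, 12) gives a regular 32-gon of circumradius 11 (constant along its height); the sphere at (8.5, 8.5): section is a regular 32-gon, circumradius = √(r²−h²) = √(3.5²−1.24²) = 3.273; the cone at (-3, 6.5): at t=0.732 of its height the radius interpolates to r₁+(r₂−r₁)t = 4.134, giving a regular 32-gon of that circumradius; Taking the union: the regions partially overlap (shared area 316.32 mm²), so overlapping operands fuse into one piece — 1 connected region. Overall, the cross-section is a single solid region. The nearest boundary edge runs (-5.79, 14.15)→(-5.16, 16.21); distance from the point to it = 1.46 mm. The point is not inside any of the regions above, so it lies outside the cross-section (1.46 mm from the nearest boundary).

outside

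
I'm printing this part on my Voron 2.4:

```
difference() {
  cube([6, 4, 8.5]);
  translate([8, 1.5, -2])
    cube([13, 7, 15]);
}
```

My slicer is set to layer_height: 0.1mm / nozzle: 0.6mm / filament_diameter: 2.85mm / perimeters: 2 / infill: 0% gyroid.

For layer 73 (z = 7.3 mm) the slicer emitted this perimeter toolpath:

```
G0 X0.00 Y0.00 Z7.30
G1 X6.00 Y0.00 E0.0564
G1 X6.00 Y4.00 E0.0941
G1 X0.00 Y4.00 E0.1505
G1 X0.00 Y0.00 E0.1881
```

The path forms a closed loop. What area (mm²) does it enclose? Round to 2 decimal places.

24.00 mm²

Apply the shoelace formula to the sequence of (X, Y) vertices; enclosed area = 24.00 mm².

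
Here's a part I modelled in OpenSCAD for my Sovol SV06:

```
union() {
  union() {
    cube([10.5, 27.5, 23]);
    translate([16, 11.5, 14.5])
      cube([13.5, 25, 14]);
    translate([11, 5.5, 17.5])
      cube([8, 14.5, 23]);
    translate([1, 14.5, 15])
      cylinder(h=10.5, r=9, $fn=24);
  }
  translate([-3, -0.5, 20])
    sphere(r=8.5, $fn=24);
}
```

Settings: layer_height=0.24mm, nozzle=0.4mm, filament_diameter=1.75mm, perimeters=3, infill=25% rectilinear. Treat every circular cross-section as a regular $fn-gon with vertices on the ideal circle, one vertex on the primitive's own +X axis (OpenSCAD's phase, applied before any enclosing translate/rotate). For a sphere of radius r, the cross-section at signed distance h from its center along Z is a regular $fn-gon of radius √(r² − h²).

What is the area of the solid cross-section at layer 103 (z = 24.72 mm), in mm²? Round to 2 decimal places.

833.66 mm²

At z = 24.72 mm: the cube is absent (z outside [0, 23]); the 13.5×25 cube at (16, 11.5) contributes its full rectangle (area 337.50 mm²); the 8×14.5 cube at (11, 5.5) contributes its full rectangle (area 116.00 mm²); the r=9 cylinder at (1, 14.5) gives a regular 24-gon of circumradius 9 (constant along its height) (area = (24/2)·9.000²·sin(360°/24) = 251.57 mm²); Merging all regions: the regions partially overlap — summed areas 705.07 mm² minus the doubly-counted overlap 25.50 mm² gives 679.57 mm² — area = 679.57 mm²; the r=8.5 sphere at (-3, -0.5) slices to a regular 24-gon of circumradius 7.069 (√(r²−h²) with h=4.72 from center) (area = (24/2)·7.069²·sin(360°/24) = 155.20 mm²); Merging all regions: the regions partially overlap — summed areas 834.78 mm² minus the doubly-counted overlap 1.12 mm² gives 833.66 mm² — area = 833.66 mm². Overall, the cross-section has 2 separate islands. Net area = 833.66 mm².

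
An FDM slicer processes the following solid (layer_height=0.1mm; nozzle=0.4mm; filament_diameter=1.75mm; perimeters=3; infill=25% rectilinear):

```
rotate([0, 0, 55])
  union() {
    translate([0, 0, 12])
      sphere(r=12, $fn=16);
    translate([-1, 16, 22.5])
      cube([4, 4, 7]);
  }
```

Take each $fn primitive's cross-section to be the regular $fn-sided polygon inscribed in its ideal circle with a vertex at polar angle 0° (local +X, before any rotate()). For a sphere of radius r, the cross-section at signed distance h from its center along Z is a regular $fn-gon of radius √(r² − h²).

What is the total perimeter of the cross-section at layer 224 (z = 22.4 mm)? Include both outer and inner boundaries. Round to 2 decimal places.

At z = 22.4 mm: the sphere: section is a regular 16-gon, circumradius = √(r²−h²) = √(12²−10.4²) = 5.987 (perimeter = 2·16·5.987·sin(180°/16) = 37.37 mm); the cube at (-1, 16) is not intersected at this z (z outside [22.5, 29.5]); Combining (union): only the r=12 sphere is present, so the union is just that shape — boundary = 37.37 mm; (whole slice rotated 55° about Z — lengths, areas and connectivity unchanged). Overall, the cross-section is a single solid region. Total boundary length (outer) = 37.37 mm.

37.37 mm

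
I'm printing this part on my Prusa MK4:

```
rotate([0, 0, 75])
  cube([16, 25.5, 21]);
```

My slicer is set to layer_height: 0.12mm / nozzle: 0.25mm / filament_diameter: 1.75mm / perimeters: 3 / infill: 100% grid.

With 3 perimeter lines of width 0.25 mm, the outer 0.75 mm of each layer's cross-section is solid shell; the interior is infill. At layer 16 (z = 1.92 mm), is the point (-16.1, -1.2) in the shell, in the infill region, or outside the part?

At z = 1.92 mm: the 16×25.5 cube contributes its full rectangle; (rotated 75° about Z; rotation is an isometry so areas/perimeters/island counts are preserved). Overall, the cross-section is a single solid region. Undo the 75° rotation: the query point maps to (-5.326, 15.241) in the un-rotated model frame. The nearest boundary edge runs (0.00, 25.50)→(0.00, 0.00); distance from the point to it = 5.33 mm. The point is not inside any of the regions above, so it lies outside the cross-section (5.33 mm from the nearest boundary).

outside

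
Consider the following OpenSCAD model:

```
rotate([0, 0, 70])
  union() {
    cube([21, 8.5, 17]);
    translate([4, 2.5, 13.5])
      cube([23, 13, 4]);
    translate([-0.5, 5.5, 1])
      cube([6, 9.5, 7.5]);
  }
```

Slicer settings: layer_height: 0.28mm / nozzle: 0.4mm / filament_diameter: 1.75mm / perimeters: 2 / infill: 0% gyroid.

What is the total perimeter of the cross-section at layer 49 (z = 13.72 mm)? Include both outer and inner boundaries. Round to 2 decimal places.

At z = 13.72 mm: the cube is present — its section is the full 21×8.5 rectangle (perimeter 59.00 mm); the cube at (4, 2.5) (footprint 23×13) is included at this height (perimeter 72.00 mm); the cube at (-0.5, 5.5) does not reach this height (z outside [1, 8.5]); Combining (union): the regions partially overlap (shared area 102.00 mm²), so the edge portions inside another operand are dropped and the merged outline is re-measured after clipping — boundary = 85.00 mm; (whole slice rotated 70° about Z — lengths, areas and connectivity unchanged). Overall, the cross-section is a single solid region. Total boundary length (outer) = 85.00 mm.

85.00 mm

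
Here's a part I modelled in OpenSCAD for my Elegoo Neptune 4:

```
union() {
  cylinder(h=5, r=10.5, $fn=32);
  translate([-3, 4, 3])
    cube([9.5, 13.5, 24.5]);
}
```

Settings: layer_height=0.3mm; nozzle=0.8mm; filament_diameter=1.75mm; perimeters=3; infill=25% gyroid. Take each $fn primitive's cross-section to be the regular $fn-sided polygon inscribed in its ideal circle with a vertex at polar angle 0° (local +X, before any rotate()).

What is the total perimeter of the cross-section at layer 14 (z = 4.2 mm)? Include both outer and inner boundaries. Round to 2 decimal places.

At z = 4.2 mm: the r=10.5 cylinder gives a regular 32-gon of circumradius 10.5 (constant along its height) (perimeter = 2·32·10.500·sin(180°/32) = 65.87 mm); the cube at (-3, 4) (footprint 9.5×13.5) is included at this height (perimeter 46.00 mm); Combining (union): the regions partially overlap (shared area 56.33 mm²), so the edge portions inside another operand are dropped and the merged outline is re-measured after clipping — boundary = 82.08 mm. Overall, the cross-section is a single solid region. Total boundary length (outer) = 82.08 mm.

82.08 mm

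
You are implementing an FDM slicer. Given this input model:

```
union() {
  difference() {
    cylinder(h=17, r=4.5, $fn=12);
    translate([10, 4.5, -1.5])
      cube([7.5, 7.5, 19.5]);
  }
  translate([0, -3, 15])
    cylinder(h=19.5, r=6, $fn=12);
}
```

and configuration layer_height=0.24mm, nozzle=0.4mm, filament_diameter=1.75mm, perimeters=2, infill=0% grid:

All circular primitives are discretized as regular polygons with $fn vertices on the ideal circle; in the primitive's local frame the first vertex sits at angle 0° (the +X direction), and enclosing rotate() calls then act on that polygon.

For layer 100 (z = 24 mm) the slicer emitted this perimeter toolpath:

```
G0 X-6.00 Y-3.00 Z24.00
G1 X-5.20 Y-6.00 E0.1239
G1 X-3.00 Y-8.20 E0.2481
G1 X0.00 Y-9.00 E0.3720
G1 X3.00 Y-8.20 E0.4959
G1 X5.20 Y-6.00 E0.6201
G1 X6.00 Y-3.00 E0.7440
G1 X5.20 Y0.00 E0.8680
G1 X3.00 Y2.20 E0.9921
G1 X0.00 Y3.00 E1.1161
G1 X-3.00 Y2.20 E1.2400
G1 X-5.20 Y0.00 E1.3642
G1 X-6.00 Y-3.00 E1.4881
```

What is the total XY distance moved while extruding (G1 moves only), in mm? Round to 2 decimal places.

Sum the Euclidean lengths of each G1 segment: total = 37.28 mm.

37.28 mm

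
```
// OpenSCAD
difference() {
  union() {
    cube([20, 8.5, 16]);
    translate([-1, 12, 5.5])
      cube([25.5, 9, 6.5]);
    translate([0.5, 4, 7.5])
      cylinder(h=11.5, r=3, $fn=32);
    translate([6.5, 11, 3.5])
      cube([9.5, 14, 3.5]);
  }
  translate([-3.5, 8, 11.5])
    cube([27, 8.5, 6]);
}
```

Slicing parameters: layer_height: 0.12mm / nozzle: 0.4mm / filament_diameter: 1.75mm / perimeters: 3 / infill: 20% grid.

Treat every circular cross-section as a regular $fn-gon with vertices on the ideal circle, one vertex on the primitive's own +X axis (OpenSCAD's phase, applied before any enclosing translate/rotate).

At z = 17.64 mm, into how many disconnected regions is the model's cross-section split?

At z = 17.64 mm: the cube is absent (z outside [0, 16]); the cube at (-1, 12) does not reach this height (z outside [5.5, 12]); the r=3 cylinder at (0.5, 4) gives a regular 32-gon of circumradius 3 (constant along its height); the cube at (6.5, 11) does not reach this height (z outside [3.5, 7]); Merging all regions: only the r=3 cylinder at (0.5, 4) is present, so the union is just that shape — 1 connected region; the cube at (-3.5, 8) does not reach this height (z outside [11.5, 17.5]); Taking the first minus the rest: none of the subtracted shapes is present at this height, so that combined region is unchanged — 1 connected region. The result has 1 disconnected region.

1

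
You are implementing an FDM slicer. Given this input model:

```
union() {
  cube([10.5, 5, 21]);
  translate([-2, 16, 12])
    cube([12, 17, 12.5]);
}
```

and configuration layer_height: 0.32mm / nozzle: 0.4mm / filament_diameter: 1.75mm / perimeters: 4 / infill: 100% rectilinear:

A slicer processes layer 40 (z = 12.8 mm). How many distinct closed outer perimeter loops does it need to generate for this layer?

At z = 12.8 mm: the cube is present — its section is the full 10.5×5 rectangle; the cube at (-2, 16) is present — its section is the full 12×17 rectangle; Taking the union: the 2 present regions are separate (no shared area or edge), so areas and boundary lengths simply add and each stays a separate island — 2 connected regions. The result has 2 disconnected regions.

2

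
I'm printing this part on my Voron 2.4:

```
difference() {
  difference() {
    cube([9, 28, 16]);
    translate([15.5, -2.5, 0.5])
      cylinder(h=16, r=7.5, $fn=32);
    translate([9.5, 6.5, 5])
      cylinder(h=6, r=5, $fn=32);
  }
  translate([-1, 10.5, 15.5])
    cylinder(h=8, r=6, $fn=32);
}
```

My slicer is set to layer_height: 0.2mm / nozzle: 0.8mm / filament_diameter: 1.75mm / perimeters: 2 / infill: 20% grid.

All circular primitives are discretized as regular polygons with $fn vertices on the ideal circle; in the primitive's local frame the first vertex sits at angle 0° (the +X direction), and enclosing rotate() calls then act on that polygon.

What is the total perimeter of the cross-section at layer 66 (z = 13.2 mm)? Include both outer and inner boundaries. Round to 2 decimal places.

At z = 13.2 mm: the cube is present — its section is the full 9×28 rectangle (perimeter 74.00 mm); the r=7.5 cylinder at (15.5, -2.5) gives a regular 32-gon of circumradius 7.5 (constant along its height) (perimeter = 2·32·7.500·sin(180°/32) = 47.05 mm); the cylinder at (9.5, 6.5) is absent (z outside [5, 11]); After the difference (first − rest): starting from the 9×28 cube, the r=7.5 cylinder at (15.5, -2.5) partially overlaps it — only the 0.35 mm² overlap (of its 175.58 mm²) is removed, clipping the outline — boundary = 73.58 mm; the cylinder at (-1, 10.5) does not reach this height (z outside [15.5, 23.5]); Subtracting the remaining from the first: none of the subtracted shapes is present at this height, so the result so far is unchanged — boundary = 73.58 mm. Overall, the cross-section is a single solid region. Total boundary length (outer) = 73.58 mm.

73.58 mm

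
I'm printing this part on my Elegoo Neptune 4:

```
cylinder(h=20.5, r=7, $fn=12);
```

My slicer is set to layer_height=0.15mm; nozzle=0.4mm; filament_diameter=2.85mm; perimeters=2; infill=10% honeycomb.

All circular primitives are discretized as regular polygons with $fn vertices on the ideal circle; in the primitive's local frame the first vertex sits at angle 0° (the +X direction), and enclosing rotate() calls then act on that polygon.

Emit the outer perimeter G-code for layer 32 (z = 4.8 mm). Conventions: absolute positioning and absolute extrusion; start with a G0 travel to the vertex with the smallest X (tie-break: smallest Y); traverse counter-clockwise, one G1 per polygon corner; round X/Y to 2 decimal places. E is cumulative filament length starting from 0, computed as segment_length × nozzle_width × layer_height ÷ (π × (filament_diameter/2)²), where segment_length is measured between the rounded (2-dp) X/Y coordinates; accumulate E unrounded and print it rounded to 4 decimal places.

G0 X-7.00 Y0.00 Z4.80
G1 X-6.06 Y-3.50 E0.0341
G1 X-3.50 Y-6.06 E0.0681
G1 X0.00 Y-7.00 E0.1022
G1 X3.50 Y-6.06 E0.1363
G1 X6.06 Y-3.50 E0.1704
G1 X7.00 Y0.00 E0.2044
G1 X6.06 Y3.50 E0.2385
G1 X3.50 Y6.06 E0.2726
G1 X0.00 Y7.00 E0.3067
G1 X-3.50 Y6.06 E0.3407
G1 X-6.06 Y3.50 E0.3748
G1 X-7.00 Y0.00 E0.4089

At z = 4.8 mm: the r=7 cylinder gives a regular 12-gon of circumradius 7 (constant along its height). The outline is a single polygon with 12 vertices. Extrusion per mm of travel: 0.4 × 0.15 / (π × 1.425²) = 0.009405. Accumulating E over each segment gives final E = 0.4089.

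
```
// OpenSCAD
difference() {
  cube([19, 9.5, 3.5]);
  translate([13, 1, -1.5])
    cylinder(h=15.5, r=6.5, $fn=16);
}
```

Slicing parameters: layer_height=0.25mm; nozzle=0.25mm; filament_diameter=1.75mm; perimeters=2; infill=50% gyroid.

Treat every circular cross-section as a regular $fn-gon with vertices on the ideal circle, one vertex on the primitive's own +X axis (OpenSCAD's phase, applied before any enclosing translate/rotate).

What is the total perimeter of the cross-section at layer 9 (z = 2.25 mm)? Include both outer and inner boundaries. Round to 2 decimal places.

At z = 2.25 mm: the 19×9.5 cube contributes its full rectangle (perimeter 57.00 mm); the cylinder at (13, 1): section is a regular 16-gon, circumradius r=6.5 (perimeter = 2·16·6.500·sin(180°/16) = 40.58 mm); Taking the first minus the rest: starting from the 19×9.5 cube, the r=6.5 cylinder at (13, 1) partially overlaps it — only the 76.45 mm² overlap (of its 129.35 mm²) is removed, clipping the outline — boundary = 59.97 mm. Overall, the cross-section is a single solid region. Total boundary length (outer) = 59.97 mm.

59.97 mm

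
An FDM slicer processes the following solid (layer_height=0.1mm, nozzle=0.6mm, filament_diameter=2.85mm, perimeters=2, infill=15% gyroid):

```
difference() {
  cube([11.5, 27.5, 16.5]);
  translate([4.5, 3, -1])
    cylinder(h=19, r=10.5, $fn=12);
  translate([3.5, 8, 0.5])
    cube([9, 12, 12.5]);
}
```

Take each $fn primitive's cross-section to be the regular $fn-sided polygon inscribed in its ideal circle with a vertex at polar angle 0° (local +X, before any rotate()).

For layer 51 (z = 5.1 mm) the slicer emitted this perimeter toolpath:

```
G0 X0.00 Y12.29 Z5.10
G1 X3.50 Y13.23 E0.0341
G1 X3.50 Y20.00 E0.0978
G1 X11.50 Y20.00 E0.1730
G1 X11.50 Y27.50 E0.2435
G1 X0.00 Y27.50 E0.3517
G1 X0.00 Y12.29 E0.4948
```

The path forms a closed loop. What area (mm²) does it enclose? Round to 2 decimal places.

Apply the shoelace formula to the sequence of (X, Y) vertices; enclosed area = 111.59 mm².

111.59 mm²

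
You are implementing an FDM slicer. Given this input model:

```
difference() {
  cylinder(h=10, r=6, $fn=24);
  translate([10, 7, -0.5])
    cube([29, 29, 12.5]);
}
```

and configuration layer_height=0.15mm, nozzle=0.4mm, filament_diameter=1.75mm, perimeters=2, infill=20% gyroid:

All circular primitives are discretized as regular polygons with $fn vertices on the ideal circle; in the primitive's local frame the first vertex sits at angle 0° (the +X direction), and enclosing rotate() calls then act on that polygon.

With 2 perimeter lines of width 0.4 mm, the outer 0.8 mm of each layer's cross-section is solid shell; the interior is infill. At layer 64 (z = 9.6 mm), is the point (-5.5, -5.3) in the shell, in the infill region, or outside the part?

At z = 9.6 mm: the cylinder: section is a regular 24-gon, circumradius r=6; the cube at (10, 7) is present — its section is the full 29×29 rectangle; Subtracting the remaining from the first: starting from the r=6 cylinder, the 29×29 cube at (10, 7) misses the remaining region (no effect) — 1 connected region. Overall, the cross-section is a single solid region. The nearest boundary edge runs (-3.00, -5.20)→(-4.24, -4.24); distance from the point to it = 1.64 mm. The point is not inside any of the regions above, so it lies outside the cross-section (1.64 mm from the nearest boundary).

outside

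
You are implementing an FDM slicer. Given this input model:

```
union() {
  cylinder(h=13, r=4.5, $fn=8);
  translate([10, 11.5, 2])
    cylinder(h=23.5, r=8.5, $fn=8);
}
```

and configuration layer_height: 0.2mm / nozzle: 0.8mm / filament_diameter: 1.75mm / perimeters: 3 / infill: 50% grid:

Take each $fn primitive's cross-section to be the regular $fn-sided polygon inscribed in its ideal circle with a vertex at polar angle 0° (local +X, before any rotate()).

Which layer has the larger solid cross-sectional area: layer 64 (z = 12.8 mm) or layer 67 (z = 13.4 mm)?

Layer 64 (z = 12.8): the r=4.5 cylinder contributes a regular 8-gon of circumradius 4.5 (area = (8/2)·4.500²·sin(360°/8) = 57.28 mm²); the cylinder at (10, 11.5): section is a regular 8-gon, circumradius r=8.5 (area = (8/2)·8.500²·sin(360°/8) = 204.35 mm²); Taking the union: the 2 present regions are separate (no shared area or edge), so areas and boundary lengths simply add and each stays a separate island — area = 261.63 mm². So its area = 261.63 mm². Layer 67 (z = 13.4): the cylinder does not reach this height (z outside [0, 13]); the cylinder at (10, 11.5): section is a regular 8-gon, circumradius r=8.5 (area = (8/2)·8.500²·sin(360°/8) = 204.35 mm²); Merging all regions: only the r=8.5 cylinder at (10, 11.5) is present, so the union is just that shape — area = 204.35 mm². So its area = 204.35 mm². Layer 64 is larger (261.63 vs 204.35 mm²).

layer 64 (z = 12.8 mm)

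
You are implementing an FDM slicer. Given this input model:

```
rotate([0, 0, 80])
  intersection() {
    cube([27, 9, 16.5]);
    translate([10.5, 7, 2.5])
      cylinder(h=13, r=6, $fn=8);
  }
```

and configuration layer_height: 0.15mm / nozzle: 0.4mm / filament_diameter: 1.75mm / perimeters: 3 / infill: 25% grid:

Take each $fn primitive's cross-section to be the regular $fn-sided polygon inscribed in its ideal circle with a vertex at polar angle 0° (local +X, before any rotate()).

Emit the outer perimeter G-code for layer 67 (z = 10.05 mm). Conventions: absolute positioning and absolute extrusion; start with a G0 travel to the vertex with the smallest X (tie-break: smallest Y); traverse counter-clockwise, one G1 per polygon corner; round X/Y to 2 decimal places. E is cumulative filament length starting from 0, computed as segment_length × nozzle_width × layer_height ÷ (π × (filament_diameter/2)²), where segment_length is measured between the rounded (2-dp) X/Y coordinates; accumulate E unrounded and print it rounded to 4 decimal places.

At z = 10.05 mm: the 27×9 cube contributes its full rectangle; the cylinder at (10.5, 7): section is a regular 8-gon, circumradius r=6; Taking the intersection: the r=6 cylinder at (10.5, 7) partially overlaps the 27×9 cube; clipping to the common part keeps 73.25 mm² — 1 connected region; (whole slice rotated 80° about Z — lengths, areas and connectivity unchanged). The outline is a single polygon with 7 vertices. Extrusion per mm of travel: 0.4 × 0.15 / (π × 0.875²) = 0.024945. Accumulating E over each segment gives final E = 0.8242.

G0 X-7.94 Y6.81 Z10.05
G1 X-6.11 Y5.65 E0.0540
G1 X-1.63 Y6.64 E0.1685
G1 X0.84 Y10.51 E0.2830
G1 X-0.16 Y15.00 E0.3978
G1 X-4.03 Y17.46 E0.5122
G1 X-6.14 Y17.00 E0.5660
G1 X-7.94 Y6.81 E0.8242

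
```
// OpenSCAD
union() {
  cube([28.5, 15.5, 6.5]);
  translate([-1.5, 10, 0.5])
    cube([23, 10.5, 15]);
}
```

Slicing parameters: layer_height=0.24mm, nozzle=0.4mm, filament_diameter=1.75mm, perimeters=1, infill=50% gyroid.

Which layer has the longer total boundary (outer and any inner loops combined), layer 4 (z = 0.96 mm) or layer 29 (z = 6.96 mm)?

layer 4 (z = 0.96 mm)

Layer 4 (z = 0.96): the cube (footprint 28.5×15.5) is included at this height (perimeter 88.00 mm); the 23×10.5 cube at (-1.5, 10) contributes its full rectangle (perimeter 67.00 mm); Combining (union): the regions partially overlap (shared area 118.25 mm²), so the edge portions inside another operand are dropped and the merged outline is re-measured after clipping — boundary = 101.00 mm. So its perimeter = 101.00 mm. Layer 29 (z = 6.96): the cube does not reach this height (z outside [0, 6.5]); the 23×10.5 cube at (-1.5, 10) contributes its full rectangle (perimeter 67.00 mm); Combining (union): only the 23×10.5 cube at (-1.5, 10) is present, so the union is just that shape — boundary = 67.00 mm. So its perimeter = 67.00 mm. Layer 4 is larger (101.00 vs 67.00 mm).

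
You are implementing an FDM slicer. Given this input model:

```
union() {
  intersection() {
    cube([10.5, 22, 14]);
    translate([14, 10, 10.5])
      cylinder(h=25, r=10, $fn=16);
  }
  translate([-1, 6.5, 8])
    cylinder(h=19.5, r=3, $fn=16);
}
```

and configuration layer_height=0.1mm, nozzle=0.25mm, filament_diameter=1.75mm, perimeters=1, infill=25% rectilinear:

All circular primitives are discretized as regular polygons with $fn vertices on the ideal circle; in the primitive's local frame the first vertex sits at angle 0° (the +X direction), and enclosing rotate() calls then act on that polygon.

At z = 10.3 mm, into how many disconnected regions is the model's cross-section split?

1

At z = 10.3 mm: the cube (footprint 10.5×22) is included at this height; the cylinder at (14, 10) is not intersected at this z (z outside [10.5, 35.5]); Taking the intersection: at least one operand is absent at this height, so nothing remains; the r=3 cylinder at (-1, 6.5) gives a regular 16-gon of circumradius 3 (constant along its height); Combining (union): only the r=3 cylinder at (-1, 6.5) is present, so the union is just that shape — 1 connected region. The result has 1 disconnected region.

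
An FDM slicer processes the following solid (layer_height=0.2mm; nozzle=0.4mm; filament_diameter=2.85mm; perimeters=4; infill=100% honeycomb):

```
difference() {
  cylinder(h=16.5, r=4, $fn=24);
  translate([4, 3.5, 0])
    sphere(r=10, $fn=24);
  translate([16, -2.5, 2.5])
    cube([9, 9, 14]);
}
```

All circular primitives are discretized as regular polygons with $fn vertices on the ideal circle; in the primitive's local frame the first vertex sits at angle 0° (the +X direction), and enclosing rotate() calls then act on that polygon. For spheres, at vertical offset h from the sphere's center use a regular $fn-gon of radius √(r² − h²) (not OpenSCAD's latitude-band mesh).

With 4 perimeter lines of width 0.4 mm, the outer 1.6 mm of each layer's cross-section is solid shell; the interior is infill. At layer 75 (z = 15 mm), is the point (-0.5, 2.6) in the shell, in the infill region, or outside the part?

shell

At z = 15 mm: the r=4 cylinder contributes a regular 24-gon of circumradius 4; the sphere at (4, 3.5) is not intersected at this z (|z−center|=15.000 > r=10); the cube at (16, -2.5) (footprint 9×9) is included at this height; Taking the first minus the rest: starting from the r=4 cylinder, the 9×9 cube at (16, -2.5) misses the remaining region (no effect) — 1 connected region. Overall, the cross-section is a single solid region. The nearest boundary edge runs (-1.04, 3.86)→(0.00, 4.00); distance from the point to it = 1.32 mm. The point is inside the cross-section, 1.32 mm from the nearest boundary — within the 1.6 mm shell band (4 × 0.4).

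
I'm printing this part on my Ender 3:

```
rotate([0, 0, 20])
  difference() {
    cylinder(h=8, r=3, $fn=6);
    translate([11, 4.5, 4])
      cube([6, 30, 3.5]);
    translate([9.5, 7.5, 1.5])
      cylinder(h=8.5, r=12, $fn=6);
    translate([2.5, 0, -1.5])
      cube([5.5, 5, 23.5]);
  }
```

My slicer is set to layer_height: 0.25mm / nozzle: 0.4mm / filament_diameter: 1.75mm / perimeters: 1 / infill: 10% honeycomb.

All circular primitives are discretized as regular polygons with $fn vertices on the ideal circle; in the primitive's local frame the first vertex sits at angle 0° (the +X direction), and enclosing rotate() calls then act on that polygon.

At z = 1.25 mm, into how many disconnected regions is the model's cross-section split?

1

At z = 1.25 mm: the r=3 cylinder gives a regular 6-gon of circumradius 3 (constant along its height); the cube at (11, 4.5) is absent (z outside [4, 7.5]); the cylinder at (9.5, 7.5) is absent (z outside [1.5, 10]); the 5.5×5 cube at (2.5, 0) contributes its full rectangle; After the difference (first − rest): starting from the r=3 cylinder, the 5.5×5 cube at (2.5, 0) partially overlaps it — only the 0.22 mm² overlap (of its 27.50 mm²) is removed, clipping the outline — 1 connected region; (rotated 20° about Z; rotation is an isometry so areas/perimeters/island counts are preserved). The result has 1 disconnected region.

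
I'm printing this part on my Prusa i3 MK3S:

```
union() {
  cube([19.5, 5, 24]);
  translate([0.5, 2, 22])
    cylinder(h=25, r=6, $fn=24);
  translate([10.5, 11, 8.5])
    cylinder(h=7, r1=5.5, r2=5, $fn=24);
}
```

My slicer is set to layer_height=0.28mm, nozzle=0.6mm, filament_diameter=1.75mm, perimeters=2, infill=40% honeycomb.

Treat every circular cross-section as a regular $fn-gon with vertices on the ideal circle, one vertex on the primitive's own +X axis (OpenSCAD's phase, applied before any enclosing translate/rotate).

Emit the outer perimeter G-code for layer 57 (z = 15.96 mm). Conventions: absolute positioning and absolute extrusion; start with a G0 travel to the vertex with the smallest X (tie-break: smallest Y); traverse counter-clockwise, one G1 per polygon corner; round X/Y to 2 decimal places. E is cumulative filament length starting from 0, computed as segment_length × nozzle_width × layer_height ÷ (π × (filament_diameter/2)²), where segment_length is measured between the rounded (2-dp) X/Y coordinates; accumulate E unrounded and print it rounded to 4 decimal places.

At z = 15.96 mm: the cube is present — its section is the full 19.5×5 rectangle; the cylinder at (0.5, 2) does not reach this height (z outside [22, 47]); the cone at (10.5, 11) does not reach this height (z outside [8.5, 15.5]); Taking the union: only the 19.5×5 cube is present, so the union is just that shape — 1 connected region. The outline is a single polygon with 4 vertices. Extrusion per mm of travel: 0.6 × 0.28 / (π × 0.875²) = 0.069846. Accumulating E over each segment gives final E = 3.4225.

G0 X0.00 Y0.00 Z15.96
G1 X19.50 Y0.00 E1.3620
G1 X19.50 Y5.00 E1.7112
G1 X0.00 Y5.00 E3.0732
G1 X0.00 Y0.00 E3.4225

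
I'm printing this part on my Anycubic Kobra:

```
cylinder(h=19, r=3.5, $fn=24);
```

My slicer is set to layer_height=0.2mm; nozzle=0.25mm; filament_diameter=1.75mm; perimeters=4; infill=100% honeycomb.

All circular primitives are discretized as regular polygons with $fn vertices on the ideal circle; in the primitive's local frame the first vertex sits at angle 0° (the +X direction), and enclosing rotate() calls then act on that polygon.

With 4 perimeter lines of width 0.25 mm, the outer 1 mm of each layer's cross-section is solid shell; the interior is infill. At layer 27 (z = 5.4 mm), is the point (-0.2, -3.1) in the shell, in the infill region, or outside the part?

shell

At z = 5.4 mm: the r=3.5 cylinder contributes a regular 24-gon of circumradius 3.5. Overall, the cross-section is a single solid region. The nearest boundary edge runs (-0.91, -3.38)→(-0.00, -3.50); distance from the point to it = 0.37 mm. The point is inside the cross-section, 0.37 mm from the nearest boundary — within the 1 mm shell band (4 × 0.25).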